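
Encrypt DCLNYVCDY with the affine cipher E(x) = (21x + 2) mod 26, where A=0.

D(3): 21·3+2=65≡13 → N
C(2): 21·2+2=44≡18 → S
L(11): 21·11+2=233≡25 → Z
N(13): 21·13+2=275≡15 → P
Y(24): 21·24+2=506≡12 → M
V(21): 21·21+2=443≡1 → B
C(2): 21·2+2=44≡18 → S
D(3): 21·3+2=65≡13 → N
Y(24): 21·24+2=506≡12 → M

NSZPMBSNM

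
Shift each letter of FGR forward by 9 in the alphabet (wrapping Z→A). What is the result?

OPA

F(5): 5+9=14 → O
G(6): 6+9=15 → P
R(17): 17+9=26≡0 → A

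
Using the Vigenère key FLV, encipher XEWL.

CPRQ

Repeat the key across the message: FLVF
X(23)+F(5): 28≡2 → C
E(4)+L(11): 15 → P
W(22)+V(21): 43≡17 → R
L(11)+F(5): 16 → Q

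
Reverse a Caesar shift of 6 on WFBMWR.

W(22): 22−6=16 → Q
F(5): 5−6=-1≡25 → Z
B(1): 1−6=-5≡21 → V
M(12): 12−6=6 → G
W(22): 22−6=16 → Q
R(17): 17−6=11 → L

QZVGQL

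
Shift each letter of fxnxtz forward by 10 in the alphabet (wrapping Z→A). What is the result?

phxhdj

f(5): 5+10=15 → p
x(23): 23+10=33≡7 → h
n(13): 13+10=23 → x
x(23): 23+10=33≡7 → h
t(19): 19+10=29≡3 → d
z(25): 25+10=35≡9 → j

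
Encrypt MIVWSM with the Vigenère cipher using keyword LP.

XXGLDB

Repeat the key across the message: LPLPLP
M(12)+L(11): 23 → X
I(8)+P(15): 23 → X
V(21)+L(11): 32≡6 → G
W(22)+P(15): 37≡11 → L
S(18)+L(11): 29≡3 → D
M(12)+P(15): 27≡1 → B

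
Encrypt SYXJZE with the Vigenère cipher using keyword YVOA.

QTLJXZ

Repeat the key across the message: YVOAYV
S(18)+Y(24): 42≡16 → Q
Y(24)+V(21): 45≡19 → T
X(23)+O(14): 37≡11 → L
J(9)+A(0): 9 → J
Z(25)+Y(24): 49≡23 → X
E(4)+V(21): 25 → Z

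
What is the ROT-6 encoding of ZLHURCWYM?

Z(25): 25+6=31≡5 → F
L(11): 11+6=17 → R
H(7): 7+6=13 → N
U(20): 20+6=26≡0 → A
R(17): 17+6=23 → X
C(2): 2+6=8 → I
W(22): 22+6=28≡2 → C
Y(24): 24+6=30≡4 → E
M(12): 12+6=18 → S

FRNAXICES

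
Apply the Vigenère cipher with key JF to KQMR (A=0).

TVVW

Repeat the key across the message: JFJF
K(10)+J(9): 19 → T
Q(16)+F(5): 21 → V
M(12)+J(9): 21 → V
R(17)+F(5): 22 → W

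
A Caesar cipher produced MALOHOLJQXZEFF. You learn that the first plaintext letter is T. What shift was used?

19

From the crib: M(12)−T(19)=-7≡19, so the shift is 19.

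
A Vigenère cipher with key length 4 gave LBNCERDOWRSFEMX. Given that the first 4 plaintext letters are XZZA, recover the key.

Subtract each crib letter from the matching ciphertext letter (mod 26):
L(11)−X(23)=-12≡14 → O
B(1)−Z(25)=-24≡2 → C
N(13)−Z(25)=-12≡14 → O
C(2)−A(0)=2 → C

OCOC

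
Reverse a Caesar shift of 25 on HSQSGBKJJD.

ITRTHCLKKE

H(7): 7−25=-18≡8 → I
S(18): 18−25=-7≡19 → T
Q(16): 16−25=-9≡17 → R
S(18): 18−25=-7≡19 → T
G(6): 6−25=-19≡7 → H
B(1): 1−25=-24≡2 → C
K(10): 10−25=-15≡11 → L
J(9): 9−25=-16≡10 → K
J(9): 9−25=-16≡10 → K
D(3): 3−25=-22≡4 → E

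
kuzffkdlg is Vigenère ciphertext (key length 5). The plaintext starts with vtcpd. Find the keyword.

Subtract each crib letter from the matching ciphertext letter (mod 26):
k(10)−v(21)=-11≡15 → p
u(20)−t(19)=1 → b
z(25)−c(2)=23 → x
f(5)−p(15)=-10≡16 → q
f(5)−d(3)=2 → c

pbxqc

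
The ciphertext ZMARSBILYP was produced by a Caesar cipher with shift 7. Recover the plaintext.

Z(25): 25−7=18 → S
M(12): 12−7=5 → F
A(0): 0−7=-7≡19 → T
R(17): 17−7=10 → K
S(18): 18−7=11 → L
B(1): 1−7=-6≡20 → U
I(8): 8−7=1 → B
L(11): 11−7=4 → E
Y(24): 24−7=17 → R
P(15): 15−7=8 → I

SFTKLUBERI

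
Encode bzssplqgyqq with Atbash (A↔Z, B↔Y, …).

b(1) → y(24)
z(25) → a(0)
s(18) → h(7)
s(18) → h(7)
p(15) → k(10)
l(11) → o(14)
q(16) → j(9)
g(6) → t(19)
y(24) → b(1)
q(16) → j(9)
q(16) → j(9)

yahhkojtbjj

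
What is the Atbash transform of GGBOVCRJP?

G(6) → T(19)
G(6) → T(19)
B(1) → Y(24)
O(14) → L(11)
V(21) → E(4)
C(2) → X(23)
R(17) → I(8)
J(9) → Q(16)
P(15) → K(10)

TTYLEXIQK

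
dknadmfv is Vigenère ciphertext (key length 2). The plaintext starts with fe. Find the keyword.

Subtract each crib letter from the matching ciphertext letter (mod 26):
d(3)−f(5)=-2≡24 → y
k(10)−e(4)=6 → g

yg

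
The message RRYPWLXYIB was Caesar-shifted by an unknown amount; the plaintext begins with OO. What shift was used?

From the crib: R(17)−O(14)=3, so the shift is 3.

3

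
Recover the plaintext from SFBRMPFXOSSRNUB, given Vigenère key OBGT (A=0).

Repeat the key across the ciphertext: OBGTOBGTOBGTOBG
S(18)−O(14): 4 → E
F(5)−B(1): 4 → E
B(1)−G(6): -5≡21 → V
R(17)−T(19): -2≡24 → Y
M(12)−O(14): -2≡24 → Y
P(15)−B(1): 14 → O
F(5)−G(6): -1≡25 → Z
X(23)−T(19): 4 → E
O(14)−O(14): 0 → A
S(18)−B(1): 17 → R
S(18)−G(6): 12 → M
R(17)−T(19): -2≡24 → Y
N(13)−O(14): -1≡25 → Z
U(20)−B(1): 19 → T
B(1)−G(6): -5≡21 → V

EEVYYOZEARMYZTV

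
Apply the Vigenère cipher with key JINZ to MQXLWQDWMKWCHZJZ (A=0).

Repeat the key across the message: JINZJINZJINZJINZ
M(12)+J(9): 21 → V
Q(16)+I(8): 24 → Y
X(23)+N(13): 36≡10 → K
L(11)+Z(25): 36≡10 → K
W(22)+J(9): 31≡5 → F
Q(16)+I(8): 24 → Y
D(3)+N(13): 16 → Q
W(22)+Z(25): 47≡21 → V
M(12)+J(9): 21 → V
K(10)+I(8): 18 → S
W(22)+N(13): 35≡9 → J
C(2)+Z(25): 27≡1 → B
H(7)+J(9): 16 → Q
Z(25)+I(8): 33≡7 → H
J(9)+N(13): 22 → W
Z(25)+Z(25): 50≡24 → Y

VYKKFYQVVSJBQHWY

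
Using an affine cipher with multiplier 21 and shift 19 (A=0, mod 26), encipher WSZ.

NHY

W(22): 21·22+19=481≡13 → N
S(18): 21·18+19=397≡7 → H
Z(25): 21·25+19=544≡24 → Y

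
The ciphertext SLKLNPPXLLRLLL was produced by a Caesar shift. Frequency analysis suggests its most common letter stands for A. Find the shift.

The most frequent ciphertext letter is L (appears 7 times).
L is position 11; A is position 0.
Shift = 11.

11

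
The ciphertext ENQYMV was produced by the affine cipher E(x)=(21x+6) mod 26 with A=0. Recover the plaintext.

QJYMEX

The inverse of 21 mod 26 is 5, since 21·5=105≡1. Apply D(y)=5·(y−6) mod 26:
E(4): 5·(4−6)=-10≡16 → Q
N(13): 5·(13−6)=35≡9 → J
Q(16): 5·(16−6)=50≡24 → Y
Y(24): 5·(24−6)=90≡12 → M
M(12): 5·(12−6)=30≡4 → E
V(21): 5·(21−6)=75≡23 → X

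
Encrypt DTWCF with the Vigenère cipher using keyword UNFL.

Repeat the key across the message: UNFLU
D(3)+U(20): 23 → X
T(19)+N(13): 32≡6 → G
W(22)+F(5): 27≡1 → B
C(2)+L(11): 13 → N
F(5)+U(20): 25 → Z

XGBNZ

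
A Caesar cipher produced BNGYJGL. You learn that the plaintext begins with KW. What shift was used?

17

From the crib: B(1)−K(10)=-9≡17, so the shift is 17.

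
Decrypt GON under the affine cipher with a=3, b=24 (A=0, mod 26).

The inverse of 3 mod 26 is 9, since 3·9=27≡1. Apply D(y)=9·(y−24) mod 26:
G(6): 9·(6−24)=-162≡20 → U
O(14): 9·(14−24)=-90≡14 → O
N(13): 9·(13−24)=-99≡5 → F

UOF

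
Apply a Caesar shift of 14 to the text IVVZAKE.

I(8): 8+14=22 → W
V(21): 21+14=35≡9 → J
V(21): 21+14=35≡9 → J
Z(25): 25+14=39≡13 → N
A(0): 0+14=14 → O
K(10): 10+14=24 → Y
E(4): 4+14=18 → S

WJJNOYS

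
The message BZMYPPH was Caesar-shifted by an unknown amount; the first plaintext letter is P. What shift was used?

12

From the crib: B(1)−P(15)=-14≡12, so the shift is 12.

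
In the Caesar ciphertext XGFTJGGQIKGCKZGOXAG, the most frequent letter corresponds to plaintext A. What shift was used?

The most frequent ciphertext letter is G (appears 6 times).
G is position 6; A is position 0.
Shift = 6.

6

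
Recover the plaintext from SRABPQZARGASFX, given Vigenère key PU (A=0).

Repeat the key across the ciphertext: PUPUPUPUPUPUPU
S(18)−P(15): 3 → D
R(17)−U(20): -3≡23 → X
A(0)−P(15): -15≡11 → L
B(1)−U(20): -19≡7 → H
P(15)−P(15): 0 → A
Q(16)−U(20): -4≡22 → W
Z(25)−P(15): 10 → K
A(0)−U(20): -20≡6 → G
R(17)−P(15): 2 → C
G(6)−U(20): -14≡12 → M
A(0)−P(15): -15≡11 → L
S(18)−U(20): -2≡24 → Y
F(5)−P(15): -10≡16 → Q
X(23)−U(20): 3 → D

DXLHAWKGCMLYQD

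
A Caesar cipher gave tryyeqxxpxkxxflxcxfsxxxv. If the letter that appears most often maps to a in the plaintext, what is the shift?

23

The most frequent ciphertext letter is x (appears 10 times).
x is position 23; a is position 0.
Shift = 23.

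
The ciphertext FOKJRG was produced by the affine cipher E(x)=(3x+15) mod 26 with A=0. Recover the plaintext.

ORHYSX

The inverse of 3 mod 26 is 9, since 3·9=27≡1. Apply D(y)=9·(y−15) mod 26:
F(5): 9·(5−15)=-90≡14 → O
O(14): 9·(14−15)=-9≡17 → R
K(10): 9·(10−15)=-45≡7 → H
J(9): 9·(9−15)=-54≡24 → Y
R(17): 9·(17−15)=18 → S
G(6): 9·(6−15)=-81≡23 → X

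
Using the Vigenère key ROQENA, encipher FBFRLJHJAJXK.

WPVVYJYXQNKK

Repeat the key across the message: ROQENAROQENA
F(5)+R(17): 22 → W
B(1)+O(14): 15 → P
F(5)+Q(16): 21 → V
R(17)+E(4): 21 → V
L(11)+N(13): 24 → Y
J(9)+A(0): 9 → J
H(7)+R(17): 24 → Y
J(9)+O(14): 23 → X
A(0)+Q(16): 16 → Q
J(9)+E(4): 13 → N
X(23)+N(13): 36≡10 → K
K(10)+A(0): 10 → K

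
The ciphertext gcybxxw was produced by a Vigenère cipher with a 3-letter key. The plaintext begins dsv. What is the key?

Subtract each crib letter from the matching ciphertext letter (mod 26):
g(6)−d(3)=3 → d
c(2)−s(18)=-16≡10 → k
y(24)−v(21)=3 → d

dkd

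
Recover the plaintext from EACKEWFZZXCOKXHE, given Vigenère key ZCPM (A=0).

Repeat the key across the ciphertext: ZCPMZCPMZCPMZCPM
E(4)−Z(25): -21≡5 → F
A(0)−C(2): -2≡24 → Y
C(2)−P(15): -13≡13 → N
K(10)−M(12): -2≡24 → Y
E(4)−Z(25): -21≡5 → F
W(22)−C(2): 20 → U
F(5)−P(15): -10≡16 → Q
Z(25)−M(12): 13 → N
Z(25)−Z(25): 0 → A
X(23)−C(2): 21 → V
C(2)−P(15): -13≡13 → N
O(14)−M(12): 2 → C
K(10)−Z(25): -15≡11 → L
X(23)−C(2): 21 → V
H(7)−P(15): -8≡18 → S
E(4)−M(12): -8≡18 → S

FYNYFUQNAVNCLVSS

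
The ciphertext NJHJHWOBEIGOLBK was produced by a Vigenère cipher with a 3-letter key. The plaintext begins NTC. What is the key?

Subtract each crib letter from the matching ciphertext letter (mod 26):
N(13)−N(13)=0 → A
J(9)−T(19)=-10≡16 → Q
H(7)−C(2)=5 → F

AQF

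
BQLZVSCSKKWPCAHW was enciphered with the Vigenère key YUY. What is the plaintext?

DWNBBUEYMMCREGJY

Repeat the key across the ciphertext: YUYYUYYUYYUYYUYY
B(1)−Y(24): -23≡3 → D
Q(16)−U(20): -4≡22 → W
L(11)−Y(24): -13≡13 → N
Z(25)−Y(24): 1 → B
V(21)−U(20): 1 → B
S(18)−Y(24): -6≡20 → U
C(2)−Y(24): -22≡4 → E
S(18)−U(20): -2≡24 → Y
K(10)−Y(24): -14≡12 → M
K(10)−Y(24): -14≡12 → M
W(22)−U(20): 2 → C
P(15)−Y(24): -9≡17 → R
C(2)−Y(24): -22≡4 → E
A(0)−U(20): -20≡6 → G
H(7)−Y(24): -17≡9 → J
W(22)−Y(24): -2≡24 → Y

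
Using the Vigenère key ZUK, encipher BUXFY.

AOHES

Repeat the key across the message: ZUKZU
B(1)+Z(25): 26≡0 → A
U(20)+U(20): 40≡14 → O
X(23)+K(10): 33≡7 → H
F(5)+Z(25): 30≡4 → E
Y(24)+U(20): 44≡18 → S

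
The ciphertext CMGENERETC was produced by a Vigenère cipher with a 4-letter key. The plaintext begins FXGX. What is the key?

XPAH

Subtract each crib letter from the matching ciphertext letter (mod 26):
C(2)−F(5)=-3≡23 → X
M(12)−X(23)=-11≡15 → P
G(6)−G(6)=0 → A
E(4)−X(23)=-19≡7 → H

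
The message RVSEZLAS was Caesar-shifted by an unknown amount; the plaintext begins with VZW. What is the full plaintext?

VZWIDPEW

From the crib: R(17)−V(21)=-4≡22, so the shift is 22.
Subtract 22 from each ciphertext letter:
R(17): 17−22=-5≡21 → V
V(21): 21−22=-1≡25 → Z
S(18): 18−22=-4≡22 → W
E(4): 4−22=-18≡8 → I
Z(25): 25−22=3 → D
L(11): 11−22=-11≡15 → P
A(0): 0−22=-22≡4 → E
S(18): 18−22=-4≡22 → W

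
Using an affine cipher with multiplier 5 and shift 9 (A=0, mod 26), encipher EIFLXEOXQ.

E(4): 5·4+9=29≡3 → D
I(8): 5·8+9=49≡23 → X
F(5): 5·5+9=34≡8 → I
L(11): 5·11+9=64≡12 → M
X(23): 5·23+9=124≡20 → U
E(4): 5·4+9=29≡3 → D
O(14): 5·14+9=79≡1 → B
X(23): 5·23+9=124≡20 → U
Q(16): 5·16+9=89≡11 → L

DXIMUDBUL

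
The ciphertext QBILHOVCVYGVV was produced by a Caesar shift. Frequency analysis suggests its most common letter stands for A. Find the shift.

The most frequent ciphertext letter is V (appears 4 times).
V is position 21; A is position 0.
Shift = 21.

21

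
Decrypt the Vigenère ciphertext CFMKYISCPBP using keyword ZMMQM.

Repeat the key across the ciphertext: ZMMQMZMMQMZ
C(2)−Z(25): -23≡3 → D
F(5)−M(12): -7≡19 → T
M(12)−M(12): 0 → A
K(10)−Q(16): -6≡20 → U
Y(24)−M(12): 12 → M
I(8)−Z(25): -17≡9 → J
S(18)−M(12): 6 → G
C(2)−M(12): -10≡16 → Q
P(15)−Q(16): -1≡25 → Z
B(1)−M(12): -11≡15 → P
P(15)−Z(25): -10≡16 → Q

DTAUMJGQZPQ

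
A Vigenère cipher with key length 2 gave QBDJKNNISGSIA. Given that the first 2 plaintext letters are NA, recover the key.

DB

Subtract each crib letter from the matching ciphertext letter (mod 26):
Q(16)−N(13)=3 → D
B(1)−A(0)=1 → B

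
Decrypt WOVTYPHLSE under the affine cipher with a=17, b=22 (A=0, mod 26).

AYDJUVTHMC

The inverse of 17 mod 26 is 23, since 17·23=391≡1. Apply D(y)=23·(y−22) mod 26:
W(22): 23·(22−22)=0 → A
O(14): 23·(14−22)=-184≡24 → Y
V(21): 23·(21−22)=-23≡3 → D
T(19): 23·(19−22)=-69≡9 → J
Y(24): 23·(24−22)=46≡20 → U
P(15): 23·(15−22)=-161≡21 → V
H(7): 23·(7−22)=-345≡19 → T
L(11): 23·(11−22)=-253≡7 → H
S(18): 23·(18−22)=-92≡12 → M
E(4): 23·(4−22)=-414≡2 → C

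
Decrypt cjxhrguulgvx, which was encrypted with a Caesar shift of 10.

c(2): 2−10=-8≡18 → s
j(9): 9−10=-1≡25 → z
x(23): 23−10=13 → n
h(7): 7−10=-3≡23 → x
r(17): 17−10=7 → h
g(6): 6−10=-4≡22 → w
u(20): 20−10=10 → k
u(20): 20−10=10 → k
l(11): 11−10=1 → b
g(6): 6−10=-4≡22 → w
v(21): 21−10=11 → l
x(23): 23−10=13 → n

sznxhwkkbwln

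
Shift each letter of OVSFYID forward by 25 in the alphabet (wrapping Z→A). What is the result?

O(14): 14+25=39≡13 → N
V(21): 21+25=46≡20 → U
S(18): 18+25=43≡17 → R
F(5): 5+25=30≡4 → E
Y(24): 24+25=49≡23 → X
I(8): 8+25=33≡7 → H
D(3): 3+25=28≡2 → C

NUREXHC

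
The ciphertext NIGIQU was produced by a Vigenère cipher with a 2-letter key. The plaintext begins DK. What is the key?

KY

Subtract each crib letter from the matching ciphertext letter (mod 26):
N(13)−D(3)=10 → K
I(8)−K(10)=-2≡24 → Y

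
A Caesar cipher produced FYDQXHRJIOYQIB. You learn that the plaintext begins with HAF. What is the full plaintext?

HAFSZJTLKQASKD

From the crib: F(5)−H(7)=-2≡24, so the shift is 24.
Subtract 24 from each ciphertext letter:
F(5): 5−24=-19≡7 → H
Y(24): 24−24=0 → A
D(3): 3−24=-21≡5 → F
Q(16): 16−24=-8≡18 → S
X(23): 23−24=-1≡25 → Z
H(7): 7−24=-17≡9 → J
R(17): 17−24=-7≡19 → T
J(9): 9−24=-15≡11 → L
I(8): 8−24=-16≡10 → K
O(14): 14−24=-10≡16 → Q
Y(24): 24−24=0 → A
Q(16): 16−24=-8≡18 → S
I(8): 8−24=-16≡10 → K
B(1): 1−24=-23≡3 → D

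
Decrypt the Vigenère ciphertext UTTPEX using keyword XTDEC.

Repeat the key across the ciphertext: XTDECX
U(20)−X(23): -3≡23 → X
T(19)−T(19): 0 → A
T(19)−D(3): 16 → Q
P(15)−E(4): 11 → L
E(4)−C(2): 2 → C
X(23)−X(23): 0 → A

XAQLCA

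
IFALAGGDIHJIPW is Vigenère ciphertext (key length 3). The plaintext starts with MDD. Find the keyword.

WCX

Subtract each crib letter from the matching ciphertext letter (mod 26):
I(8)−M(12)=-4≡22 → W
F(5)−D(3)=2 → C
A(0)−D(3)=-3≡23 → X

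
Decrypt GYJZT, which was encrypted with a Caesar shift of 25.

HZKAU

G(6): 6−25=-19≡7 → H
Y(24): 24−25=-1≡25 → Z
J(9): 9−25=-16≡10 → K
Z(25): 25−25=0 → A
T(19): 19−25=-6≡20 → U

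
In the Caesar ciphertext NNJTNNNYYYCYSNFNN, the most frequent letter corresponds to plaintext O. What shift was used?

25

The most frequent ciphertext letter is N (appears 8 times).
N is position 13; O is position 14.
Shift = -1≡25.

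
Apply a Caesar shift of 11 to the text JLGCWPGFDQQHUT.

J(9): 9+11=20 → U
L(11): 11+11=22 → W
G(6): 6+11=17 → R
C(2): 2+11=13 → N
W(22): 22+11=33≡7 → H
P(15): 15+11=26≡0 → A
G(6): 6+11=17 → R
F(5): 5+11=16 → Q
D(3): 3+11=14 → O
Q(16): 16+11=27≡1 → B
Q(16): 16+11=27≡1 → B
H(7): 7+11=18 → S
U(20): 20+11=31≡5 → F
T(19): 19+11=30≡4 → E

UWRNHARQOBBSFE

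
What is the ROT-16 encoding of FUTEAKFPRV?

VKJUQAVFHL

F(5): 5+16=21 → V
U(20): 20+16=36≡10 → K
T(19): 19+16=35≡9 → J
E(4): 4+16=20 → U
A(0): 0+16=16 → Q
K(10): 10+16=26≡0 → A
F(5): 5+16=21 → V
P(15): 15+16=31≡5 → F
R(17): 17+16=33≡7 → H
V(21): 21+16=37≡11 → L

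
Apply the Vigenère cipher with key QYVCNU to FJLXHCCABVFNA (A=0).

VHGZUWSYWXSHQ

Repeat the key across the message: QYVCNUQYVCNUQ
F(5)+Q(16): 21 → V
J(9)+Y(24): 33≡7 → H
L(11)+V(21): 32≡6 → G
X(23)+C(2): 25 → Z
H(7)+N(13): 20 → U
C(2)+U(20): 22 → W
C(2)+Q(16): 18 → S
A(0)+Y(24): 24 → Y
B(1)+V(21): 22 → W
V(21)+C(2): 23 → X
F(5)+N(13): 18 → S
N(13)+U(20): 33≡7 → H
A(0)+Q(16): 16 → Q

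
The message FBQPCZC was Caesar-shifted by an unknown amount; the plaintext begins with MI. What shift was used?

From the crib: F(5)−M(12)=-7≡19, so the shift is 19.

19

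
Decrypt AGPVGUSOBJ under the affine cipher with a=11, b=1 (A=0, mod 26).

HRGQRXLNAW

The inverse of 11 mod 26 is 19, since 11·19=209≡1. Apply D(y)=19·(y−1) mod 26:
A(0): 19·(0−1)=-19≡7 → H
G(6): 19·(6−1)=95≡17 → R
P(15): 19·(15−1)=266≡6 → G
V(21): 19·(21−1)=380≡16 → Q
G(6): 19·(6−1)=95≡17 → R
U(20): 19·(20−1)=361≡23 → X
S(18): 19·(18−1)=323≡11 → L
O(14): 19·(14−1)=247≡13 → N
B(1): 19·(1−1)=0 → A
J(9): 19·(9−1)=152≡22 → W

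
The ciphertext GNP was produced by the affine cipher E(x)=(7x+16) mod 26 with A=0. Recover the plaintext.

The inverse of 7 mod 26 is 15, since 7·15=105≡1. Apply D(y)=15·(y−16) mod 26:
G(6): 15·(6−16)=-150≡6 → G
N(13): 15·(13−16)=-45≡7 → H
P(15): 15·(15−16)=-15≡11 → L

GHL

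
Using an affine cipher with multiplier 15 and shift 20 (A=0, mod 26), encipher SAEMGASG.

S(18): 15·18+20=290≡4 → E
A(0): 15·0+20=20 → U
E(4): 15·4+20=80≡2 → C
M(12): 15·12+20=200≡18 → S
G(6): 15·6+20=110≡6 → G
A(0): 15·0+20=20 → U
S(18): 15·18+20=290≡4 → E
G(6): 15·6+20=110≡6 → G

EUCSGUEG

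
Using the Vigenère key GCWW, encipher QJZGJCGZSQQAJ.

Repeat the key across the message: GCWWGCWWGCWWG
Q(16)+G(6): 22 → W
J(9)+C(2): 11 → L
Z(25)+W(22): 47≡21 → V
G(6)+W(22): 28≡2 → C
J(9)+G(6): 15 → P
C(2)+C(2): 4 → E
G(6)+W(22): 28≡2 → C
Z(25)+W(22): 47≡21 → V
S(18)+G(6): 24 → Y
Q(16)+C(2): 18 → S
Q(16)+W(22): 38≡12 → M
A(0)+W(22): 22 → W
J(9)+G(6): 15 → P

WLVCPECVYSMWP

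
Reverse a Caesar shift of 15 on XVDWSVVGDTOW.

IGOHDGGROEZH

X(23): 23−15=8 → I
V(21): 21−15=6 → G
D(3): 3−15=-12≡14 → O
W(22): 22−15=7 → H
S(18): 18−15=3 → D
V(21): 21−15=6 → G
V(21): 21−15=6 → G
G(6): 6−15=-9≡17 → R
D(3): 3−15=-12≡14 → O
T(19): 19−15=4 → E
O(14): 14−15=-1≡25 → Z
W(22): 22−15=7 → H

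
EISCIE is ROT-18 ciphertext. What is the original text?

MQAKQM

E(4): 4−18=-14≡12 → M
I(8): 8−18=-10≡16 → Q
S(18): 18−18=0 → A
C(2): 2−18=-16≡10 → K
I(8): 8−18=-10≡16 → Q
E(4): 4−18=-14≡12 → M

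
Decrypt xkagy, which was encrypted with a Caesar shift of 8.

x(23): 23−8=15 → p
k(10): 10−8=2 → c
a(0): 0−8=-8≡18 → s
g(6): 6−8=-2≡24 → y
y(24): 24−8=16 → q

pcsyq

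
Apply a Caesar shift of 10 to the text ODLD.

O(14): 14+10=24 → Y
D(3): 3+10=13 → N
L(11): 11+10=21 → V
D(3): 3+10=13 → N

YNVN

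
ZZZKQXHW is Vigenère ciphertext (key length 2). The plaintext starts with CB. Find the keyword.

Subtract each crib letter from the matching ciphertext letter (mod 26):
Z(25)−C(2)=23 → X
Z(25)−B(1)=24 → Y

XY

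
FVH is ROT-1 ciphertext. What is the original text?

EUG

F(5): 5−1=4 → E
V(21): 21−1=20 → U
H(7): 7−1=6 → G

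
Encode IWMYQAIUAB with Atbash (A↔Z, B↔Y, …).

RDNBJZRFZY

I(8) → R(17)
W(22) → D(3)
M(12) → N(13)
Y(24) → B(1)
Q(16) → J(9)
A(0) → Z(25)
I(8) → R(17)
U(20) → F(5)
A(0) → Z(25)
B(1) → Y(24)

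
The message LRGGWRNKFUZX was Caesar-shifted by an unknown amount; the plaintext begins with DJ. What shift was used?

8

From the crib: L(11)−D(3)=8, so the shift is 8.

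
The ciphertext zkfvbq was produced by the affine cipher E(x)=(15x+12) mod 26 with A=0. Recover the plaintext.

The inverse of 15 mod 26 is 7, since 15·7=105≡1. Apply D(y)=7·(y−12) mod 26:
z(25): 7·(25−12)=91≡13 → n
k(10): 7·(10−12)=-14≡12 → m
f(5): 7·(5−12)=-49≡3 → d
v(21): 7·(21−12)=63≡11 → l
b(1): 7·(1−12)=-77≡1 → b
q(16): 7·(16−12)=28≡2 → c

nmdlbc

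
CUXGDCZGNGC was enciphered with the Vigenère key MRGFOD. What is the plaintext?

QDRBPZNPHBO

Repeat the key across the ciphertext: MRGFODMRGFO
C(2)−M(12): -10≡16 → Q
U(20)−R(17): 3 → D
X(23)−G(6): 17 → R
G(6)−F(5): 1 → B
D(3)−O(14): -11≡15 → P
C(2)−D(3): -1≡25 → Z
Z(25)−M(12): 13 → N
G(6)−R(17): -11≡15 → P
N(13)−G(6): 7 → H
G(6)−F(5): 1 → B
C(2)−O(14): -12≡14 → O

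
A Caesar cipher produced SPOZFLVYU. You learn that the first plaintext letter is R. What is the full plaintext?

RONYEKUXT

From the crib: S(18)−R(17)=1, so the shift is 1.
Subtract 1 from each ciphertext letter:
S(18): 18−1=17 → R
P(15): 15−1=14 → O
O(14): 14−1=13 → N
Z(25): 25−1=24 → Y
F(5): 5−1=4 → E
L(11): 11−1=10 → K
V(21): 21−1=20 → U
Y(24): 24−1=23 → X
U(20): 20−1=19 → T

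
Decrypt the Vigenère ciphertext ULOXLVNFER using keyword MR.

IUCGZEBOSA

Repeat the key across the ciphertext: MRMRMRMRMR
U(20)−M(12): 8 → I
L(11)−R(17): -6≡20 → U
O(14)−M(12): 2 → C
X(23)−R(17): 6 → G
L(11)−M(12): -1≡25 → Z
V(21)−R(17): 4 → E
N(13)−M(12): 1 → B
F(5)−R(17): -12≡14 → O
E(4)−M(12): -8≡18 → S
R(17)−R(17): 0 → A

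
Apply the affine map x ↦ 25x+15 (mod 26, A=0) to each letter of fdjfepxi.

kmgklash

f(5): 25·5+15=140≡10 → k
d(3): 25·3+15=90≡12 → m
j(9): 25·9+15=240≡6 → g
f(5): 25·5+15=140≡10 → k
e(4): 25·4+15=115≡11 → l
p(15): 25·15+15=390≡0 → a
x(23): 25·23+15=590≡18 → s
i(8): 25·8+15=215≡7 → h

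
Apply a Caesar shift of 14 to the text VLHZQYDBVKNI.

JZVNEMRPJYBW

V(21): 21+14=35≡9 → J
L(11): 11+14=25 → Z
H(7): 7+14=21 → V
Z(25): 25+14=39≡13 → N
Q(16): 16+14=30≡4 → E
Y(24): 24+14=38≡12 → M
D(3): 3+14=17 → R
B(1): 1+14=15 → P
V(21): 21+14=35≡9 → J
K(10): 10+14=24 → Y
N(13): 13+14=27≡1 → B
I(8): 8+14=22 → W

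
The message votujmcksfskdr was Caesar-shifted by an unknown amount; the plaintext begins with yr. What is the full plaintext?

From the crib: v(21)−y(24)=-3≡23, so the shift is 23.
Subtract 23 from each ciphertext letter:
v(21): 21−23=-2≡24 → y
o(14): 14−23=-9≡17 → r
t(19): 19−23=-4≡22 → w
u(20): 20−23=-3≡23 → x
j(9): 9−23=-14≡12 → m
m(12): 12−23=-11≡15 → p
c(2): 2−23=-21≡5 → f
k(10): 10−23=-13≡13 → n
s(18): 18−23=-5≡21 → v
f(5): 5−23=-18≡8 → i
s(18): 18−23=-5≡21 → v
k(10): 10−23=-13≡13 → n
d(3): 3−23=-20≡6 → g
r(17): 17−23=-6≡20 → u

yrwxmpfnvivngu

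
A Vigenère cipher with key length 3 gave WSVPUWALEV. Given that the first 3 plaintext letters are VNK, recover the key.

Subtract each crib letter from the matching ciphertext letter (mod 26):
W(22)−V(21)=1 → B
S(18)−N(13)=5 → F
V(21)−K(10)=11 → L

BFL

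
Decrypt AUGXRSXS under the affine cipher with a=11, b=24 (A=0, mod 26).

MCWHXQHQ

The inverse of 11 mod 26 is 19, since 11·19=209≡1. Apply D(y)=19·(y−24) mod 26:
A(0): 19·(0−24)=-456≡12 → M
U(20): 19·(20−24)=-76≡2 → C
G(6): 19·(6−24)=-342≡22 → W
X(23): 19·(23−24)=-19≡7 → H
R(17): 19·(17−24)=-133≡23 → X
S(18): 19·(18−24)=-114≡16 → Q
X(23): 19·(23−24)=-19≡7 → H
S(18): 19·(18−24)=-114≡16 → Q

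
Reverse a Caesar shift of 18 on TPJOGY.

T(19): 19−18=1 → B
P(15): 15−18=-3≡23 → X
J(9): 9−18=-9≡17 → R
O(14): 14−18=-4≡22 → W
G(6): 6−18=-12≡14 → O
Y(24): 24−18=6 → G

BXRWOG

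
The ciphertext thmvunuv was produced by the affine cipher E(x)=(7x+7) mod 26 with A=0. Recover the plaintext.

The inverse of 7 mod 26 is 15, since 7·15=105≡1. Apply D(y)=15·(y−7) mod 26:
t(19): 15·(19−7)=180≡24 → y
h(7): 15·(7−7)=0 → a
m(12): 15·(12−7)=75≡23 → x
v(21): 15·(21−7)=210≡2 → c
u(20): 15·(20−7)=195≡13 → n
n(13): 15·(13−7)=90≡12 → m
u(20): 15·(20−7)=195≡13 → n
v(21): 15·(21−7)=210≡2 → c

yaxcnmnc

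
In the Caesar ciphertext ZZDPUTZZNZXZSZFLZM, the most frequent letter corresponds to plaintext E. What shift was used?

The most frequent ciphertext letter is Z (appears 8 times).
Z is position 25; E is position 4.
Shift = 21.

21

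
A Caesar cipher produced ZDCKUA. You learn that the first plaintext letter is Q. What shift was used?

From the crib: Z(25)−Q(16)=9, so the shift is 9.

9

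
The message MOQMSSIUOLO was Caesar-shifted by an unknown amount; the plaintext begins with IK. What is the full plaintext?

From the crib: M(12)−I(8)=4, so the shift is 4.
Subtract 4 from each ciphertext letter:
M(12): 12−4=8 → I
O(14): 14−4=10 → K
Q(16): 16−4=12 → M
M(12): 12−4=8 → I
S(18): 18−4=14 → O
S(18): 18−4=14 → O
I(8): 8−4=4 → E
U(20): 20−4=16 → Q
O(14): 14−4=10 → K
L(11): 11−4=7 → H
O(14): 14−4=10 → K

IKMIOOEQKHK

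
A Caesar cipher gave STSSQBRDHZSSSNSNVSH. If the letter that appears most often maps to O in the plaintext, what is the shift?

4

The most frequent ciphertext letter is S (appears 8 times).
S is position 18; O is position 14.
Shift = 4.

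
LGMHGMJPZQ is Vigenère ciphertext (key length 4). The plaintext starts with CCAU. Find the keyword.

JEMN

Subtract each crib letter from the matching ciphertext letter (mod 26):
L(11)−C(2)=9 → J
G(6)−C(2)=4 → E
M(12)−A(0)=12 → M
H(7)−U(20)=-13≡13 → N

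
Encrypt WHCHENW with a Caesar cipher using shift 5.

W(22): 22+5=27≡1 → B
H(7): 7+5=12 → M
C(2): 2+5=7 → H
H(7): 7+5=12 → M
E(4): 4+5=9 → J
N(13): 13+5=18 → S
W(22): 22+5=27≡1 → B

BMHMJSB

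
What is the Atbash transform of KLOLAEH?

POLOZVS

K(10) → P(15)
L(11) → O(14)
O(14) → L(11)
L(11) → O(14)
A(0) → Z(25)
E(4) → V(21)
H(7) → S(18)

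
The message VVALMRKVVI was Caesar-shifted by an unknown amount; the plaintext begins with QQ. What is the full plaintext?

QQVGHMFQQD

From the crib: V(21)−Q(16)=5, so the shift is 5.
Subtract 5 from each ciphertext letter:
V(21): 21−5=16 → Q
V(21): 21−5=16 → Q
A(0): 0−5=-5≡21 → V
L(11): 11−5=6 → G
M(12): 12−5=7 → H
R(17): 17−5=12 → M
K(10): 10−5=5 → F
V(21): 21−5=16 → Q
V(21): 21−5=16 → Q
I(8): 8−5=3 → D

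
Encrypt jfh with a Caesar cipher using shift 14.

j(9): 9+14=23 → x
f(5): 5+14=19 → t
h(7): 7+14=21 → v

xtv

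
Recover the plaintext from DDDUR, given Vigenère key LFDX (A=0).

Repeat the key across the ciphertext: LFDXL
D(3)−L(11): -8≡18 → S
D(3)−F(5): -2≡24 → Y
D(3)−D(3): 0 → A
U(20)−X(23): -3≡23 → X
R(17)−L(11): 6 → G

SYAXG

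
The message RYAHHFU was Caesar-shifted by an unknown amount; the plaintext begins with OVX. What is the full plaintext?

From the crib: R(17)−O(14)=3, so the shift is 3.
Subtract 3 from each ciphertext letter:
R(17): 17−3=14 → O
Y(24): 24−3=21 → V
A(0): 0−3=-3≡23 → X
H(7): 7−3=4 → E
H(7): 7−3=4 → E
F(5): 5−3=2 → C
U(20): 20−3=17 → R

OVXEECR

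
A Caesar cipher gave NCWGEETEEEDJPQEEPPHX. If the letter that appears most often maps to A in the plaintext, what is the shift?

4

The most frequent ciphertext letter is E (appears 7 times).
E is position 4; A is position 0.
Shift = 4.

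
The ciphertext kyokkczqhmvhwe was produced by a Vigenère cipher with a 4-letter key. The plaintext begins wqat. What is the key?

oior

Subtract each crib letter from the matching ciphertext letter (mod 26):
k(10)−w(22)=-12≡14 → o
y(24)−q(16)=8 → i
o(14)−a(0)=14 → o
k(10)−t(19)=-9≡17 → r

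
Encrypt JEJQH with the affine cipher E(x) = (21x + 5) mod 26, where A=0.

J(9): 21·9+5=194≡12 → M
E(4): 21·4+5=89≡11 → L
J(9): 21·9+5=194≡12 → M
Q(16): 21·16+5=341≡3 → D
H(7): 21·7+5=152≡22 → W

MLMDW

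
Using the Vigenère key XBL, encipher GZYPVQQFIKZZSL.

Repeat the key across the message: XBLXBLXBLXBLXB
G(6)+X(23): 29≡3 → D
Z(25)+B(1): 26≡0 → A
Y(24)+L(11): 35≡9 → J
P(15)+X(23): 38≡12 → M
V(21)+B(1): 22 → W
Q(16)+L(11): 27≡1 → B
Q(16)+X(23): 39≡13 → N
F(5)+B(1): 6 → G
I(8)+L(11): 19 → T
K(10)+X(23): 33≡7 → H
Z(25)+B(1): 26≡0 → A
Z(25)+L(11): 36≡10 → K
S(18)+X(23): 41≡15 → P
L(11)+B(1): 12 → M

DAJMWBNGTHAKPM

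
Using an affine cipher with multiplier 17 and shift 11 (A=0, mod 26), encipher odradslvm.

pkolkfqeh

o(14): 17·14+11=249≡15 → p
d(3): 17·3+11=62≡10 → k
r(17): 17·17+11=300≡14 → o
a(0): 17·0+11=11 → l
d(3): 17·3+11=62≡10 → k
s(18): 17·18+11=317≡5 → f
l(11): 17·11+11=198≡16 → q
v(21): 17·21+11=368≡4 → e
m(12): 17·12+11=215≡7 → h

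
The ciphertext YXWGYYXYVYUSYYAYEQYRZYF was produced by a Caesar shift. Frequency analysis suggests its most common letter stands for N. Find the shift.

The most frequent ciphertext letter is Y (appears 10 times).
Y is position 24; N is position 13.
Shift = 11.

11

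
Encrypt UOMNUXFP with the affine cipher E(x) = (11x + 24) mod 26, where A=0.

U(20): 11·20+24=244≡10 → K
O(14): 11·14+24=178≡22 → W
M(12): 11·12+24=156≡0 → A
N(13): 11·13+24=167≡11 → L
U(20): 11·20+24=244≡10 → K
X(23): 11·23+24=277≡17 → R
F(5): 11·5+24=79≡1 → B
P(15): 11·15+24=189≡7 → H

KWALKRBH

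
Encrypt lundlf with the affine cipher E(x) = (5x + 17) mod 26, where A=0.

l(11): 5·11+17=72≡20 → u
u(20): 5·20+17=117≡13 → n
n(13): 5·13+17=82≡4 → e
d(3): 5·3+17=32≡6 → g
l(11): 5·11+17=72≡20 → u
f(5): 5·5+17=42≡16 → q

uneguq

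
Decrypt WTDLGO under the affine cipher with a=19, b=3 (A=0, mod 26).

BUAKHR

The inverse of 19 mod 26 is 11, since 19·11=209≡1. Apply D(y)=11·(y−3) mod 26:
W(22): 11·(22−3)=209≡1 → B
T(19): 11·(19−3)=176≡20 → U
D(3): 11·(3−3)=0 → A
L(11): 11·(11−3)=88≡10 → K
G(6): 11·(6−3)=33≡7 → H
O(14): 11·(14−3)=121≡17 → R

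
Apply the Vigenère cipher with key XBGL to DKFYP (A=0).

ALLJM

Repeat the key across the message: XBGLX
D(3)+X(23): 26≡0 → A
K(10)+B(1): 11 → L
F(5)+G(6): 11 → L
Y(24)+L(11): 35≡9 → J
P(15)+X(23): 38≡12 → M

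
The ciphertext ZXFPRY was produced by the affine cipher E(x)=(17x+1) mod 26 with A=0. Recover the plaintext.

GMOKEJ

The inverse of 17 mod 26 is 23, since 17·23=391≡1. Apply D(y)=23·(y−1) mod 26:
Z(25): 23·(25−1)=552≡6 → G
X(23): 23·(23−1)=506≡12 → M
F(5): 23·(5−1)=92≡14 → O
P(15): 23·(15−1)=322≡10 → K
R(17): 23·(17−1)=368≡4 → E
Y(24): 23·(24−1)=529≡9 → J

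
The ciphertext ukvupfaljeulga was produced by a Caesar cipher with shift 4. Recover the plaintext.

u(20): 20−4=16 → q
k(10): 10−4=6 → g
v(21): 21−4=17 → r
u(20): 20−4=16 → q
p(15): 15−4=11 → l
f(5): 5−4=1 → b
a(0): 0−4=-4≡22 → w
l(11): 11−4=7 → h
j(9): 9−4=5 → f
e(4): 4−4=0 → a
u(20): 20−4=16 → q
l(11): 11−4=7 → h
g(6): 6−4=2 → c
a(0): 0−4=-4≡22 → w

qgrqlbwhfaqhcw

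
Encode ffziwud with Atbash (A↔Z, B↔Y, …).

uuardfw

f(5) → u(20)
f(5) → u(20)
z(25) → a(0)
i(8) → r(17)
w(22) → d(3)
u(20) → f(5)
d(3) → w(22)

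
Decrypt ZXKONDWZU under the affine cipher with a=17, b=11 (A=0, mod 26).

The inverse of 17 mod 26 is 23, since 17·23=391≡1. Apply D(y)=23·(y−11) mod 26:
Z(25): 23·(25−11)=322≡10 → K
X(23): 23·(23−11)=276≡16 → Q
K(10): 23·(10−11)=-23≡3 → D
O(14): 23·(14−11)=69≡17 → R
N(13): 23·(13−11)=46≡20 → U
D(3): 23·(3−11)=-184≡24 → Y
W(22): 23·(22−11)=253≡19 → T
Z(25): 23·(25−11)=322≡10 → K
U(20): 23·(20−11)=207≡25 → Z

KQDRUYTKZ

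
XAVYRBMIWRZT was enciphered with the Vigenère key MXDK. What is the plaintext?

Repeat the key across the ciphertext: MXDKMXDKMXDK
X(23)−M(12): 11 → L
A(0)−X(23): -23≡3 → D
V(21)−D(3): 18 → S
Y(24)−K(10): 14 → O
R(17)−M(12): 5 → F
B(1)−X(23): -22≡4 → E
M(12)−D(3): 9 → J
I(8)−K(10): -2≡24 → Y
W(22)−M(12): 10 → K
R(17)−X(23): -6≡20 → U
Z(25)−D(3): 22 → W
T(19)−K(10): 9 → J

LDSOFEJYKUWJ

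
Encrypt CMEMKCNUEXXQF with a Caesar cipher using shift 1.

C(2): 2+1=3 → D
M(12): 12+1=13 → N
E(4): 4+1=5 → F
M(12): 12+1=13 → N
K(10): 10+1=11 → L
C(2): 2+1=3 → D
N(13): 13+1=14 → O
U(20): 20+1=21 → V
E(4): 4+1=5 → F
X(23): 23+1=24 → Y
X(23): 23+1=24 → Y
Q(16): 16+1=17 → R
F(5): 5+1=6 → G

DNFNLDOVFYYRG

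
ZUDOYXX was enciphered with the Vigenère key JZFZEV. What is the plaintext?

Repeat the key across the ciphertext: JZFZEVJ
Z(25)−J(9): 16 → Q
U(20)−Z(25): -5≡21 → V
D(3)−F(5): -2≡24 → Y
O(14)−Z(25): -11≡15 → P
Y(24)−E(4): 20 → U
X(23)−V(21): 2 → C
X(23)−J(9): 14 → O

QVYPUCO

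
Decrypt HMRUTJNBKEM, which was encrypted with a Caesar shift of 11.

WBGJIYCQZTB

H(7): 7−11=-4≡22 → W
M(12): 12−11=1 → B
R(17): 17−11=6 → G
U(20): 20−11=9 → J
T(19): 19−11=8 → I
J(9): 9−11=-2≡24 → Y
N(13): 13−11=2 → C
B(1): 1−11=-10≡16 → Q
K(10): 10−11=-1≡25 → Z
E(4): 4−11=-7≡19 → T
M(12): 12−11=1 → B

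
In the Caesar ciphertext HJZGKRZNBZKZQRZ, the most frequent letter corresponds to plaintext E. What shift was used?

21

The most frequent ciphertext letter is Z (appears 5 times).
Z is position 25; E is position 4.
Shift = 21.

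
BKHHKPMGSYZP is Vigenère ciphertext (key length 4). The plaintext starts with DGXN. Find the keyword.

YEKU

Subtract each crib letter from the matching ciphertext letter (mod 26):
B(1)−D(3)=-2≡24 → Y
K(10)−G(6)=4 → E
H(7)−X(23)=-16≡10 → K
H(7)−N(13)=-6≡20 → U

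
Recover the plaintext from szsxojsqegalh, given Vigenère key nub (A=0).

Repeat the key across the ciphertext: nubnubnubnubn
s(18)−n(13): 5 → f
z(25)−u(20): 5 → f
s(18)−b(1): 17 → r
x(23)−n(13): 10 → k
o(14)−u(20): -6≡20 → u
j(9)−b(1): 8 → i
s(18)−n(13): 5 → f
q(16)−u(20): -4≡22 → w
e(4)−b(1): 3 → d
g(6)−n(13): -7≡19 → t
a(0)−u(20): -20≡6 → g
l(11)−b(1): 10 → k
h(7)−n(13): -6≡20 → u

ffrkuifwdtgku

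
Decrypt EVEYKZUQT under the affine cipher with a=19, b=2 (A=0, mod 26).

The inverse of 19 mod 26 is 11, since 19·11=209≡1. Apply D(y)=11·(y−2) mod 26:
E(4): 11·(4−2)=22 → W
V(21): 11·(21−2)=209≡1 → B
E(4): 11·(4−2)=22 → W
Y(24): 11·(24−2)=242≡8 → I
K(10): 11·(10−2)=88≡10 → K
Z(25): 11·(25−2)=253≡19 → T
U(20): 11·(20−2)=198≡16 → Q
Q(16): 11·(16−2)=154≡24 → Y
T(19): 11·(19−2)=187≡5 → F

WBWIKTQYF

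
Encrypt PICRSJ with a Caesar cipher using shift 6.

VOIXYP

P(15): 15+6=21 → V
I(8): 8+6=14 → O
C(2): 2+6=8 → I
R(17): 17+6=23 → X
S(18): 18+6=24 → Y
J(9): 9+6=15 → P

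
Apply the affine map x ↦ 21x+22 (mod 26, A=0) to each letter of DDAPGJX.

HHWZSDL

D(3): 21·3+22=85≡7 → H
D(3): 21·3+22=85≡7 → H
A(0): 21·0+22=22 → W
P(15): 21·15+22=337≡25 → Z
G(6): 21·6+22=148≡18 → S
J(9): 21·9+22=211≡3 → D
X(23): 21·23+22=505≡11 → L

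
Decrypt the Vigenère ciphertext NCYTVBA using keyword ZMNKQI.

Repeat the key across the ciphertext: ZMNKQIZ
N(13)−Z(25): -12≡14 → O
C(2)−M(12): -10≡16 → Q
Y(24)−N(13): 11 → L
T(19)−K(10): 9 → J
V(21)−Q(16): 5 → F
B(1)−I(8): -7≡19 → T
A(0)−Z(25): -25≡1 → B

OQLJFTB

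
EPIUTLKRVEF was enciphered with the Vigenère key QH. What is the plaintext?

Repeat the key across the ciphertext: QHQHQHQHQHQ
E(4)−Q(16): -12≡14 → O
P(15)−H(7): 8 → I
I(8)−Q(16): -8≡18 → S
U(20)−H(7): 13 → N
T(19)−Q(16): 3 → D
L(11)−H(7): 4 → E
K(10)−Q(16): -6≡20 → U
R(17)−H(7): 10 → K
V(21)−Q(16): 5 → F
E(4)−H(7): -3≡23 → X
F(5)−Q(16): -11≡15 → P

OISNDEUKFXP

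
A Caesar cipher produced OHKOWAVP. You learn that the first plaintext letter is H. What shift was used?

From the crib: O(14)−H(7)=7, so the shift is 7.

7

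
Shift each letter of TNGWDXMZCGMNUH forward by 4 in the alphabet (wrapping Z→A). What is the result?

T(19): 19+4=23 → X
N(13): 13+4=17 → R
G(6): 6+4=10 → K
W(22): 22+4=26≡0 → A
D(3): 3+4=7 → H
X(23): 23+4=27≡1 → B
M(12): 12+4=16 → Q
Z(25): 25+4=29≡3 → D
C(2): 2+4=6 → G
G(6): 6+4=10 → K
M(12): 12+4=16 → Q
N(13): 13+4=17 → R
U(20): 20+4=24 → Y
H(7): 7+4=11 → L

XRKAHBQDGKQRYL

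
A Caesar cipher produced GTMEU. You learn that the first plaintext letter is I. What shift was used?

From the crib: G(6)−I(8)=-2≡24, so the shift is 24.

24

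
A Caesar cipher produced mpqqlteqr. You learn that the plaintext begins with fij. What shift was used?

From the crib: m(12)−f(5)=7, so the shift is 7.

7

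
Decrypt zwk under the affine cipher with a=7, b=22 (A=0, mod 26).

The inverse of 7 mod 26 is 15, since 7·15=105≡1. Apply D(y)=15·(y−22) mod 26:
z(25): 15·(25−22)=45≡19 → t
w(22): 15·(22−22)=0 → a
k(10): 15·(10−22)=-180≡2 → c

tac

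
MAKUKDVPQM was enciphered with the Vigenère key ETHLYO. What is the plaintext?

Repeat the key across the ciphertext: ETHLYOETHL
M(12)−E(4): 8 → I
A(0)−T(19): -19≡7 → H
K(10)−H(7): 3 → D
U(20)−L(11): 9 → J
K(10)−Y(24): -14≡12 → M
D(3)−O(14): -11≡15 → P
V(21)−E(4): 17 → R
P(15)−T(19): -4≡22 → W
Q(16)−H(7): 9 → J
M(12)−L(11): 1 → B

IHDJMPRWJB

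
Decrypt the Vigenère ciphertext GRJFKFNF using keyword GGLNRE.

Repeat the key across the ciphertext: GGLNREGG
G(6)−G(6): 0 → A
R(17)−G(6): 11 → L
J(9)−L(11): -2≡24 → Y
F(5)−N(13): -8≡18 → S
K(10)−R(17): -7≡19 → T
F(5)−E(4): 1 → B
N(13)−G(6): 7 → H
F(5)−G(6): -1≡25 → Z

ALYSTBHZ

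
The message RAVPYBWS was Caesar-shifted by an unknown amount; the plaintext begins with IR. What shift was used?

9

From the crib: R(17)−I(8)=9, so the shift is 9.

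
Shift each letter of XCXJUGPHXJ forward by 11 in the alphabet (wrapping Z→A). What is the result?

INIUFRASIU

X(23): 23+11=34≡8 → I
C(2): 2+11=13 → N
X(23): 23+11=34≡8 → I
J(9): 9+11=20 → U
U(20): 20+11=31≡5 → F
G(6): 6+11=17 → R
P(15): 15+11=26≡0 → A
H(7): 7+11=18 → S
X(23): 23+11=34≡8 → I
J(9): 9+11=20 → U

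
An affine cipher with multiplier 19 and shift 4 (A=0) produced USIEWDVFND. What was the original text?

The inverse of 19 mod 26 is 11, since 19·11=209≡1. Apply D(y)=11·(y−4) mod 26:
U(20): 11·(20−4)=176≡20 → U
S(18): 11·(18−4)=154≡24 → Y
I(8): 11·(8−4)=44≡18 → S
E(4): 11·(4−4)=0 → A
W(22): 11·(22−4)=198≡16 → Q
D(3): 11·(3−4)=-11≡15 → P
V(21): 11·(21−4)=187≡5 → F
F(5): 11·(5−4)=11 → L
N(13): 11·(13−4)=99≡21 → V
D(3): 11·(3−4)=-11≡15 → P

UYSAQPFLVP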